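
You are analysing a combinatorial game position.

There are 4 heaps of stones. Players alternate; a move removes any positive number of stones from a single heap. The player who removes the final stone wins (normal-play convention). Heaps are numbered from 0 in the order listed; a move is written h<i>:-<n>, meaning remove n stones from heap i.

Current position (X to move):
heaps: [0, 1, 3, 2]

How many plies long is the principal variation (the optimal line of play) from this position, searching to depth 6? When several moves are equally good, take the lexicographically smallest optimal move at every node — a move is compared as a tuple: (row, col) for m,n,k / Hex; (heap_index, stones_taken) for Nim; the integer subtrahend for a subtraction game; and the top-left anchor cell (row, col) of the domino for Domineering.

PV length from [(0,1,3,2)]: 6 plies

ply 1, X at (0,1,3,2) | h1:-1=-1→(0,0,3,2)*; h2:-1=-1→(0,1,2,2); h2:-2=-1→(0,1,1,2); h2:-3=-1→(0,1,0,2); h3:-1=-1→(0,1,3,1); h3:-2=-1→(0,1,3,0)
ply 2, O at (0,0,3,2) | h2:-1=+1→(0,0,2,2)*; h2:-2=-1→(0,0,1,2); h2:-3=-1→(0,0,0,2); h3:-1=-1→(0,0,3,1); h3:-2=-1→(0,0,3,0)
ply 3, X at (0,0,2,2) | h2:-1=-1→(0,0,1,2)*; h2:-2=-1→(0,0,0,2); h3:-1=-1→(0,0,2,1); h3:-2=-1→(0,0,2,0)
ply 4, O at (0,0,1,2) | h2:-1=-1→(0,0,0,2); h3:-1=+1→(0,0,1,1)*; h3:-2=-1→(0,0,1,0)
ply 5, X at (0,0,1,1) | h2:-1=-1→(0,0,0,1)*; h3:-1=-1→(0,0,1,0)
ply 6, O at (0,0,0,1) | h3:-1=+1→(0,0,0,0)*
ply 7: (0,0,0,0) is terminal -1 (X); from (0,1,3,2) depth 6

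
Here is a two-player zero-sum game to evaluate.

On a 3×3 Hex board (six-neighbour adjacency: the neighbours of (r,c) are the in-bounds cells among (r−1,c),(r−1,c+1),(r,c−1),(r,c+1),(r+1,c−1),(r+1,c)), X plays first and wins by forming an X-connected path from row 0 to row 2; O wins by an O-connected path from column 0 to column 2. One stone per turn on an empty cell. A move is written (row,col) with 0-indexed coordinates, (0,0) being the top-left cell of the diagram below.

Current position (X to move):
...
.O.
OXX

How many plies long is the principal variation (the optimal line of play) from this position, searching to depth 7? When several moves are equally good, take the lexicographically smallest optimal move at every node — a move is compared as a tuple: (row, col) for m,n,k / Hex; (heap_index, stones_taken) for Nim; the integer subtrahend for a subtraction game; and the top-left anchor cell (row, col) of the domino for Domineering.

p1 X@[.../.O./OXX]: (0,0)[X../.O./OXX]-1* (0,1)[.X./.O./OXX]-1 (0,2)[..X/.O./OXX]-1 (1,0)[.../XO./OXX]-1 (1,2)[.../.OX/OXX]-1
p2 O@[X../.O./OXX]: (0,1)[XO./.O./OXX]+1* (0,2)[X.O/.O./OXX]+1 (1,0)[X../OO./OXX]+1 (1,2)[X../.OO/OXX]+1
p3 X@[XO./.O./OXX]: (0,2)[XOX/.O./OXX]-1* (1,0)[XO./XO./OXX]-1 (1,2)[XO./.OX/OXX]-1
p4 O@[XOX/.O./OXX]: (1,0)[XOX/OO./OXX]-1 (1,2)[XOX/.OO/OXX]+1*
p5 X@[XOX/.OO/OXX] terminal -1; root [.../.O./OXX] d7

PV length from [.../.O./OXX]: 4 plies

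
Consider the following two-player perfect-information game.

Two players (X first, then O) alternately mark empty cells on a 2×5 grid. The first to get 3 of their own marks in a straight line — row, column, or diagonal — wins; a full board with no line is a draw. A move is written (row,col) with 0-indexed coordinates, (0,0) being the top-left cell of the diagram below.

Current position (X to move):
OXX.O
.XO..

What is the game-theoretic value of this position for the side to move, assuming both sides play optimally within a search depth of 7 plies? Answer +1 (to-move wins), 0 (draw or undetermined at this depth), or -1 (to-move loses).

ply 1, X at OXX.O/.XO.. | (0,3)=+1→OXXXO/.XO..*; (1,0)=+0→OXX.O/XXO..; (1,3)=+0→OXX.O/.XOX.; (1,4)=+0→OXX.O/.XO.X
ply 2: OXXXO/.XO.. is terminal -1 (O); from OXX.O/.XO.. depth 7

value(OXX.O/.XO.., X) = +1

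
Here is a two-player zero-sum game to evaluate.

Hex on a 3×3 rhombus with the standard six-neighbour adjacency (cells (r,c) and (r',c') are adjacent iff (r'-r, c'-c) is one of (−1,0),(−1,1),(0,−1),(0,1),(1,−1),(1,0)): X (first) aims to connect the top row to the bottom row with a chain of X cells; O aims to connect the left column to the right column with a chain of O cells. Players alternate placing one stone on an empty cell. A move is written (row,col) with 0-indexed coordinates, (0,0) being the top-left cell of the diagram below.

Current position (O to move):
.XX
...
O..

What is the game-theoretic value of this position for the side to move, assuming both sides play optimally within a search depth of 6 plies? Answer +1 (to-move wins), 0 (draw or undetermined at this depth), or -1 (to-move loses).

value(.XX/.../O.., O) = +1

[.XX/.../O..] O move#1: (0,0):-1/OXX/.../O.., (1,0):-1/.XX/O../O.., (1,1):-1/.XX/.O./O.., (1,2):+1/.XX/..O/O..*, (2,1):+1/.XX/.../OO., (2,2):-1/.XX/.../O.O
[.XX/..O/O..] X move#2: (0,0):-1/XXX/..O/O..*, (1,0):-1/.XX/X.O/O.., (1,1):-1/.XX/.XO/O.., (2,1):-1/.XX/..O/OX., (2,2):-1/.XX/..O/O.X
[XXX/..O/O..] O move#3: (1,0):+1/XXX/O.O/O..*, (1,1):+1/XXX/.OO/O.., (2,1):+1/XXX/..O/OO., (2,2):+1/XXX/..O/O.O
[XXX/O.O/O..] X move#4: (1,1):-1/XXX/OXO/O..*, (2,1):-1/XXX/O.O/OX., (2,2):-1/XXX/O.O/O.X
[XXX/OXO/O..] O move#5: (2,1):+1/XXX/OXO/OO.*, (2,2):-1/XXX/OXO/O.O
[XXX/OXO/OO.] end (terminal -1, X#6); searched .XX/.../O.. to 6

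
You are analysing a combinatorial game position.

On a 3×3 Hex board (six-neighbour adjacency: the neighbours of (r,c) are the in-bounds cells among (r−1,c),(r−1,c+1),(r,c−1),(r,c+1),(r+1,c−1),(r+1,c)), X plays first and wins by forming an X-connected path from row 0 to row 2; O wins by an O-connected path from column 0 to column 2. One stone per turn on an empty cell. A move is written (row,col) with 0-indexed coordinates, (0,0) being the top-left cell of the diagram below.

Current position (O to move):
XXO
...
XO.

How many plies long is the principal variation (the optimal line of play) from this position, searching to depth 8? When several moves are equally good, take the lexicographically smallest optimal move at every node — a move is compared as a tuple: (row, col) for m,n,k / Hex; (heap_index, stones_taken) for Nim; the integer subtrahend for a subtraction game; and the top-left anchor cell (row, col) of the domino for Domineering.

ply 1, O at XXO/.../XO. | (1,0)=-1→XXO/O../XO.*; (1,1)=-1→XXO/.O./XO.; (1,2)=-1→XXO/..O/XO.; (2,2)=-1→XXO/.../XOO
ply 2, X at XXO/O../XO. | (1,1)=+1→XXO/OX./XO.*; (1,2)=-1→XXO/O.X/XO.; (2,2)=-1→XXO/O../XOX
ply 3: XXO/OX./XO. is terminal -1 (O); from XXO/.../XO. depth 8

PV length from [XXO/.../XO.]: 2 plies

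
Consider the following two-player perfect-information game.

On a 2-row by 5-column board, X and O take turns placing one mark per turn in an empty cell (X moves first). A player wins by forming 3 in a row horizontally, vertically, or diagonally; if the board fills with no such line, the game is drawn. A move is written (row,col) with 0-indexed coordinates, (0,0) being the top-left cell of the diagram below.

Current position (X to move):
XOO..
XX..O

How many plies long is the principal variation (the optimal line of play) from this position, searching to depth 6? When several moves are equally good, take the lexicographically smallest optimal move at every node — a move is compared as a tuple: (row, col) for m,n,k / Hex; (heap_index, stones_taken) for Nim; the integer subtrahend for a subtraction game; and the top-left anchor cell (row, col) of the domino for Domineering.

PV length from [XOO../XX..O]: 1 ply

ply 1, X at XOO../XX..O | (0,3)=+0→XOOX./XX..O; (0,4)=-1→XOO.X/XX..O; (1,2)=+1→XOO../XXX.O*; (1,3)=-1→XOO../XX.XO
ply 2: XOO../XXX.O is terminal -1 (O); from XOO../XX..O depth 6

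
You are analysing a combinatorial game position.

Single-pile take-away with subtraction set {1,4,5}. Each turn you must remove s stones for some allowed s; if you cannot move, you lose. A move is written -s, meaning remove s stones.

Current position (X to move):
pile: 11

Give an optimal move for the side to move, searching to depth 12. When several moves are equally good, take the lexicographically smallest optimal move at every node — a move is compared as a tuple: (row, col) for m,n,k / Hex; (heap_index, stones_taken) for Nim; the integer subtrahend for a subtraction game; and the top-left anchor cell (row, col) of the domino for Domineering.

[11] X move#1: -1:+1/10*, -4:-1/7, -5:-1/6
[10] O move#2: -1:-1/9*, -4:-1/6, -5:-1/5
[9] X move#3: -1:+1/8*, -4:-1/5, -5:-1/4
[8] O move#4: -1:-1/7*, -4:-1/4, -5:-1/3
[7] X move#5: -1:-1/6, -4:-1/3, -5:+1/2*
[2] O move#6: -1:-1/1*
[1] X move#7: -1:+1/0*
[0] end (terminal -1, O#8); searched 11 to 12

X's best at [11]: -1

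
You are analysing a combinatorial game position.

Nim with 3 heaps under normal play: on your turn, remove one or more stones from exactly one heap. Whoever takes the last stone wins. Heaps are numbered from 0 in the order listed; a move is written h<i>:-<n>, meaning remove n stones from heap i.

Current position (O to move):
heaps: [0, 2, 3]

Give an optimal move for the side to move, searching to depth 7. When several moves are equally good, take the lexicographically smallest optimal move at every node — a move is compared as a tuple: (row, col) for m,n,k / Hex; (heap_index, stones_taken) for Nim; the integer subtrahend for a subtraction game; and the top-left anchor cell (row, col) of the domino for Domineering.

O's best at [(0,2,3)]: h2:-1

ply 1, O at (0,2,3) | h1:-1=-1→(0,1,3); h1:-2=-1→(0,0,3); h2:-1=+1→(0,2,2)*; h2:-2=-1→(0,2,1); h2:-3=-1→(0,2,0)
ply 2, X at (0,2,2) | h1:-1=-1→(0,1,2)*; h1:-2=-1→(0,0,2); h2:-1=-1→(0,2,1); h2:-2=-1→(0,2,0)
ply 3, O at (0,1,2) | h1:-1=-1→(0,0,2); h2:-1=+1→(0,1,1)*; h2:-2=-1→(0,1,0)
ply 4, X at (0,1,1) | h1:-1=-1→(0,0,1)*; h2:-1=-1→(0,1,0)
ply 5, O at (0,0,1) | h2:-1=+1→(0,0,0)*
ply 6: (0,0,0) is terminal -1 (X); from (0,2,3) depth 7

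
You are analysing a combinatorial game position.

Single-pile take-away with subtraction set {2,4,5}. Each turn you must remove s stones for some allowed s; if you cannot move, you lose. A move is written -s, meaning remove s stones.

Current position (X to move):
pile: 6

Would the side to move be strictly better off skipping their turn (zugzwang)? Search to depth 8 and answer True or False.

zugzwang(6, X) = False

[6] X move#1: -2:-1/4, -4:-1/2, -5:+1/1*
[1] end (terminal -1, O#2); searched 6 to 8
pass branch (O moves first from the same position):
  | [6] O move#1: -2:-1/4, -4:-1/2, -5:+1/1*
  | [1] end (terminal -1, X#2); searched 6 to 8
X moving scores +1; X passing scores -1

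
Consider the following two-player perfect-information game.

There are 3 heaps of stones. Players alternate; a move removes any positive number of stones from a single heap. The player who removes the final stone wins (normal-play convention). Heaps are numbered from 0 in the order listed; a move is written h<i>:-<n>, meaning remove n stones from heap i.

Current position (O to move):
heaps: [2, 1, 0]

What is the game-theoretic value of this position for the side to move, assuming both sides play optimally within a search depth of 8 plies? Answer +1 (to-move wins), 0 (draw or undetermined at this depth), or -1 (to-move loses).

value((2,1,0), O) = +1

[(2,1,0)] O move#1: h0:-1:+1/(1,1,0)*, h0:-2:-1/(0,1,0), h1:-1:-1/(2,0,0)
[(1,1,0)] X move#2: h0:-1:-1/(0,1,0)*, h1:-1:-1/(1,0,0)
[(0,1,0)] O move#3: h1:-1:+1/(0,0,0)*
[(0,0,0)] end (terminal -1, X#4); searched (2,1,0) to 8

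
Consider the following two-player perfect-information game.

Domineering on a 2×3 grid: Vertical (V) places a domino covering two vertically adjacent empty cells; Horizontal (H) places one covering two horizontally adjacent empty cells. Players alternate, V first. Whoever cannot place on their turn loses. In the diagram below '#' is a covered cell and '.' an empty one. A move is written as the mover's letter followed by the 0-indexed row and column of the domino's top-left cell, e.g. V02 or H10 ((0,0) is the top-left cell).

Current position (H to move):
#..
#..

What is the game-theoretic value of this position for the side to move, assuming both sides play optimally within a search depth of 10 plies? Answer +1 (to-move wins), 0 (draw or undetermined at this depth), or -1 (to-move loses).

value(#../#.., H) = +1

[#../#..] H move#1: H01:+1/###/#..*, H11:+1/#../###
[###/#..] end (terminal -1, V#2); searched #../#.. to 10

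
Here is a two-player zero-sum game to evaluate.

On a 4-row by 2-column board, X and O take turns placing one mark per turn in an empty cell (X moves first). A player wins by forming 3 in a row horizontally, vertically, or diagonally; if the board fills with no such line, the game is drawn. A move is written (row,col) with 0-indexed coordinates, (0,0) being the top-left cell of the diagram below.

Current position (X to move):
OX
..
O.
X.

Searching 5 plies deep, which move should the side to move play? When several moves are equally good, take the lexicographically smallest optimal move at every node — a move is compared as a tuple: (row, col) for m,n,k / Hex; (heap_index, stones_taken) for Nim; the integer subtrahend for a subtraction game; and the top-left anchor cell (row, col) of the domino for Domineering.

p1 X@[OX/../O./X.]: (1,0)[OX/X./O./X.]+0* (1,1)[OX/.X/O./X.]-1 (2,1)[OX/../OX/X.]-1 (3,1)[OX/../O./XX]-1
p2 O@[OX/X./O./X.]: (1,1)[OX/XO/O./X.]+0* (2,1)[OX/X./OO/X.]+0 (3,1)[OX/X./O./XO]+0
p3 X@[OX/XO/O./X.]: (2,1)[OX/XO/OX/X.]+0* (3,1)[OX/XO/O./XX]+0
p4 O@[OX/XO/OX/X.]: (3,1)[OX/XO/OX/XO]+0*
p5 X@[OX/XO/OX/XO] terminal +0; root [OX/../O./X.] d5

X's best at [OX/../O./X.]: (1,0)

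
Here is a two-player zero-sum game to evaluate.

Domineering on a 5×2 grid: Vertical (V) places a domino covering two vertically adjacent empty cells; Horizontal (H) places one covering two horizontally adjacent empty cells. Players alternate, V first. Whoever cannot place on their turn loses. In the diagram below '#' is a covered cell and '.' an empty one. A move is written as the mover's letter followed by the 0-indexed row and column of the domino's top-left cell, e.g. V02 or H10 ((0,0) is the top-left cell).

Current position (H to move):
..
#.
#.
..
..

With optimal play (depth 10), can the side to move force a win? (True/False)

[../#./#./../..] H move#1: H00:-1/##/#./#./../.., H30:+1/../#./#./##/..*, H40:+1/../#./#./../##
[../#./#./##/..] V move#2: V01:-1/.#/##/#./##/..*, V11:-1/../##/##/##/..
[.#/##/#./##/..] H move#3: H40:+1/.#/##/#./##/##*
[.#/##/#./##/##] end (terminal -1, V#4); searched ../#./#./../.. to 10

H winning at [../#./#./../..]: True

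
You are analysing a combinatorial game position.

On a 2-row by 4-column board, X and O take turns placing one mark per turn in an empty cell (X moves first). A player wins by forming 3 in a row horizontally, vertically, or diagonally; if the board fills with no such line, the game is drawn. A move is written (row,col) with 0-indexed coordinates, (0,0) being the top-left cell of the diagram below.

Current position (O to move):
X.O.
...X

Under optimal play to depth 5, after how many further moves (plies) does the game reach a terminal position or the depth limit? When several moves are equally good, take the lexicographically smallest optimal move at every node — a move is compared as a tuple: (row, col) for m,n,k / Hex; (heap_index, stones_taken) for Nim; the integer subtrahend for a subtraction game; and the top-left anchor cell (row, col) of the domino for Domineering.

[X.O./...X] O move#1: (0,1):+0/XOO./...X*, (0,3):+0/X.OO/...X, (1,0):+0/X.O./O..X, (1,1):+0/X.O./.O.X, (1,2):+0/X.O./..OX
[XOO./...X] X move#2: (0,3):+0/XOOX/...X*, (1,0):-1/XOO./X..X, (1,1):-1/XOO./.X.X, (1,2):-1/XOO./..XX
[XOOX/...X] O move#3: (1,0):+0/XOOX/O..X*, (1,1):+0/XOOX/.O.X, (1,2):+0/XOOX/..OX
[XOOX/O..X] X move#4: (1,1):+0/XOOX/OX.X*, (1,2):+0/XOOX/O.XX
[XOOX/OX.X] O move#5: (1,2):+0/XOOX/OXOX*
[XOOX/OXOX] end (terminal +0, X#6); searched X.O./...X to 5

PV length from [X.O./...X]: 5 plies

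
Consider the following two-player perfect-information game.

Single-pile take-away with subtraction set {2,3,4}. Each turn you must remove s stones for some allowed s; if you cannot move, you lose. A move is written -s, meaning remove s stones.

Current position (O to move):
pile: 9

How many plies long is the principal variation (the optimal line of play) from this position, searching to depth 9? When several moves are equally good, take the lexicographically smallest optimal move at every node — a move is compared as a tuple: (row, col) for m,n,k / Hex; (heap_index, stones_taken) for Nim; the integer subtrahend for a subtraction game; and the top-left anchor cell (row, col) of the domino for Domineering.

PV length from [9]: 3 plies

ply 1, O at 9 | -2=+1→7*; -3=+1→6; -4=-1→5
ply 2, X at 7 | -2=-1→5*; -3=-1→4; -4=-1→3
ply 3, O at 5 | -2=-1→3; -3=-1→2; -4=+1→1*
ply 4: 1 is terminal -1 (X); from 9 depth 9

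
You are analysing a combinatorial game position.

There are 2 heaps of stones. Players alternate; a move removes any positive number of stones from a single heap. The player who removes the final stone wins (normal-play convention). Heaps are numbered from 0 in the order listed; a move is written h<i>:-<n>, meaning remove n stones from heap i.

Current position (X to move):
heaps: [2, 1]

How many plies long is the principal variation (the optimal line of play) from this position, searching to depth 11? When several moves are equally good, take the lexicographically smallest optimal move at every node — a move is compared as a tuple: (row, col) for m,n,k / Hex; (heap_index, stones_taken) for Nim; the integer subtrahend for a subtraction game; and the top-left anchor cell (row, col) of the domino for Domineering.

PV length from [(2,1)]: 3 plies

p1 X@[(2,1)]: h0:-1[(1,1)]+1* h0:-2[(0,1)]-1 h1:-1[(2,0)]-1
p2 O@[(1,1)]: h0:-1[(0,1)]-1* h1:-1[(1,0)]-1
p3 X@[(0,1)]: h1:-1[(0,0)]+1*
p4 O@[(0,0)] terminal -1; root [(2,1)] d11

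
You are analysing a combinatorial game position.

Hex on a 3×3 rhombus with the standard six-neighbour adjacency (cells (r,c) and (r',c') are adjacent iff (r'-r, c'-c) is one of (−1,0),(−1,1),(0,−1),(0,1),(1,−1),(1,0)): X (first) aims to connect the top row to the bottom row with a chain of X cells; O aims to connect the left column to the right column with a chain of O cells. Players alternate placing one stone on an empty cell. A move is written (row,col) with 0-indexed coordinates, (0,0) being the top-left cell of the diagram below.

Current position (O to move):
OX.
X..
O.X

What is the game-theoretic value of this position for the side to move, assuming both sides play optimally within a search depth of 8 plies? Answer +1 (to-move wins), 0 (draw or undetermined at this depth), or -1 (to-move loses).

value(OX./X../O.X, O) = +1

p1 O@[OX./X../O.X]: (0,2)[OXO/X../O.X]-1 (1,1)[OX./XO./O.X]+1* (1,2)[OX./X.O/O.X]+1 (2,1)[OX./X../OOX]-1
p2 X@[OX./XO./O.X]: (0,2)[OXX/XO./O.X]-1* (1,2)[OX./XOX/O.X]-1 (2,1)[OX./XO./OXX]-1
p3 O@[OXX/XO./O.X]: (1,2)[OXX/XOO/O.X]+1* (2,1)[OXX/XO./OOX]-1
p4 X@[OXX/XOO/O.X] terminal -1; root [OX./X../O.X] d8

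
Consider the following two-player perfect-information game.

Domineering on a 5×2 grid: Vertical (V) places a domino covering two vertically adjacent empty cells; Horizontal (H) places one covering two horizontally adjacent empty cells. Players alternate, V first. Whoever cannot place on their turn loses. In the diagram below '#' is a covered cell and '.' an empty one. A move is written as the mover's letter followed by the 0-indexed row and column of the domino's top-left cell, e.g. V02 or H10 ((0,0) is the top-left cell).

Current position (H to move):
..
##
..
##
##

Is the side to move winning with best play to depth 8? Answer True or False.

H winning at [../##/../##/##]: True

p1 H@[../##/../##/##]: H00[##/##/../##/##]+1* H20[../##/##/##/##]+1
p2 V@[##/##/../##/##] terminal -1; root [../##/../##/##] d8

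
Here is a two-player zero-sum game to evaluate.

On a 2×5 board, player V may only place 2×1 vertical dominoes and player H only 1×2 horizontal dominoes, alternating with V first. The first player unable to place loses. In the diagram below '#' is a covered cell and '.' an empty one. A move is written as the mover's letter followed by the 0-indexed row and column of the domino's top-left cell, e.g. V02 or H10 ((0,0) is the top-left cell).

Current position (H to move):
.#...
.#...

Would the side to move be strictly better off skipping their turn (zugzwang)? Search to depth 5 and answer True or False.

p1 H@[.#.../.#...]: H02[.###./.#...]-1* H03[.#.##/.#...]-1 H12[.#.../.###.]-1 H13[.#.../.#.##]-1
p2 V@[.###./.#...]: V00[####./##...]-1 V04[.####/.#..#]+1*
p3 H@[.####/.#..#]: H12[.####/.####]-1*
p4 V@[.####/.####]: V00[#####/#####]+1*
p5 H@[#####/#####] terminal -1; root [.#.../.#...] d5
suppose H passes — search the same position with V to move:
pass> p1 V@[.#.../.#...]: V00[##.../##...]-1 V02[.##../.##..]-1 V03[.#.#./.#.#.]+1* V04[.#..#/.#..#]-1
pass> p2 H@[.#.#./.#.#.] terminal -1; root [.#.../.#...] d5
for H: play -1, pass -1

zugzwang(.#.../.#..., H) = False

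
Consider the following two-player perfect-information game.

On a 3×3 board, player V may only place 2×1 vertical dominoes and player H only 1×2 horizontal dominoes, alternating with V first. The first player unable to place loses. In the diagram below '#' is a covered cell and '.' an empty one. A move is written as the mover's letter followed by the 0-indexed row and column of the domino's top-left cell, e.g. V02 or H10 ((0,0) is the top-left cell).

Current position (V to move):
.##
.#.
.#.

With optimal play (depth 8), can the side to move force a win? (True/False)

ply 1, V at .##/.#./.#. | V00=+1→###/##./.#.*; V10=+1→.##/##./##.; V12=+1→.##/.##/.##
ply 2: ###/##./.#. is terminal -1 (H); from .##/.#./.#. depth 8

V winning at [.##/.#./.#.]: True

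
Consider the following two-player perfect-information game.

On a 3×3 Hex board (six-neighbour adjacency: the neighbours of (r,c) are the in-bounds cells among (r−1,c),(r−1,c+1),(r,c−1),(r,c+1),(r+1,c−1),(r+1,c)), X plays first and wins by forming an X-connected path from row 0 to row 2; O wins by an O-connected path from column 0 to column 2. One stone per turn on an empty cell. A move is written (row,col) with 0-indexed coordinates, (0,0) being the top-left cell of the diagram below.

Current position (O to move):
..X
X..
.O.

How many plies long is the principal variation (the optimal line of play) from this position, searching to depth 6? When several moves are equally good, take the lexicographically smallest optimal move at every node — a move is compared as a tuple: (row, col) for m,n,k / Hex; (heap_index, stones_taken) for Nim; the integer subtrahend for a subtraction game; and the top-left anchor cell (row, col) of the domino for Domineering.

p1 O@[..X/X../.O.]: (0,0)[O.X/X../.O.]-1 (0,1)[.OX/X../.O.]-1 (1,1)[..X/XO./.O.]-1 (1,2)[..X/X.O/.O.]-1 (2,0)[..X/X../OO.]+1* (2,2)[..X/X../.OO]-1
p2 X@[..X/X../OO.]: (0,0)[X.X/X../OO.]-1* (0,1)[.XX/X../OO.]-1 (1,1)[..X/XX./OO.]-1 (1,2)[..X/X.X/OO.]-1 (2,2)[..X/X../OOX]-1
p3 O@[X.X/X../OO.]: (0,1)[XOX/X../OO.]+1* (1,1)[X.X/XO./OO.]+1 (1,2)[X.X/X.O/OO.]+1 (2,2)[X.X/X../OOO]+1
p4 X@[XOX/X../OO.]: (1,1)[XOX/XX./OO.]-1* (1,2)[XOX/X.X/OO.]-1 (2,2)[XOX/X../OOX]-1
p5 O@[XOX/XX./OO.]: (1,2)[XOX/XXO/OO.]+1* (2,2)[XOX/XX./OOO]+1
p6 X@[XOX/XXO/OO.] terminal -1; root [..X/X../.O.] d6

PV length from [..X/X../.O.]: 5 plies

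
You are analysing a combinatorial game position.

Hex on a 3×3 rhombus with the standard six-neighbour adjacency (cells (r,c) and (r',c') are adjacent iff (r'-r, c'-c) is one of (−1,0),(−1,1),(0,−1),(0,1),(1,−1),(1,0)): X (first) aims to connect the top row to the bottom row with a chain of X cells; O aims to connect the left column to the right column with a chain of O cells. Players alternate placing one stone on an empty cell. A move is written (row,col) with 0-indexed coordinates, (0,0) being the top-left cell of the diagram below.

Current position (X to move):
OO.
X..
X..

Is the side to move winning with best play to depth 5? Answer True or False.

X winning at [OO./X../X..]: True

ply 1, X at OO./X../X.. | (0,2)=+1→OOX/X../X..*; (1,1)=-1→OO./XX./X..; (1,2)=-1→OO./X.X/X..; (2,1)=-1→OO./X../XX.; (2,2)=-1→OO./X../X.X
ply 2, O at OOX/X../X.. | (1,1)=-1→OOX/XO./X..*; (1,2)=-1→OOX/X.O/X..; (2,1)=-1→OOX/X../XO.; (2,2)=-1→OOX/X../X.O
ply 3, X at OOX/XO./X.. | (1,2)=+1→OOX/XOX/X..*; (2,1)=-1→OOX/XO./XX.; (2,2)=-1→OOX/XO./X.X
ply 4, O at OOX/XOX/X.. | (2,1)=-1→OOX/XOX/XO.*; (2,2)=-1→OOX/XOX/X.O
ply 5, X at OOX/XOX/XO. | (2,2)=+1→OOX/XOX/XOX*
ply 6: OOX/XOX/XOX is terminal -1 (O); from OO./X../X.. depth 5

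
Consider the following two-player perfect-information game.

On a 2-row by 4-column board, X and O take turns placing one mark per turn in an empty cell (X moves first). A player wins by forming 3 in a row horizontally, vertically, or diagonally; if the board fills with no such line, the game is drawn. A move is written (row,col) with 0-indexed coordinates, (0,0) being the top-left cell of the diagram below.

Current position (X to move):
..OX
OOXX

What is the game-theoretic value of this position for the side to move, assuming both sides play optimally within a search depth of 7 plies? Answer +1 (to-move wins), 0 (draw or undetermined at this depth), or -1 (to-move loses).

p1 X@[..OX/OOXX]: (0,0)[X.OX/OOXX]+0* (0,1)[.XOX/OOXX]+0
p2 O@[X.OX/OOXX]: (0,1)[XOOX/OOXX]+0*
p3 X@[XOOX/OOXX] terminal +0; root [..OX/OOXX] d7

value(..OX/OOXX, X) = 0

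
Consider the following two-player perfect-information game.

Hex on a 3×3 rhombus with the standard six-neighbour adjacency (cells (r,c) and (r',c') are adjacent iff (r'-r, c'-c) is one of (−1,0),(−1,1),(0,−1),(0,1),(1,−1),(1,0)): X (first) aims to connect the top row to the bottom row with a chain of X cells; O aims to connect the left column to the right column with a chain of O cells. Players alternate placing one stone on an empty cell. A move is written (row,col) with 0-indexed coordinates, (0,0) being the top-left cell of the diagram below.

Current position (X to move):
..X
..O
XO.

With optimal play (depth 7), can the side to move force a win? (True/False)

X winning at [..X/..O/XO.]: True

ply 1, X at ..X/..O/XO. | (0,0)=+1→X.X/..O/XO.*; (0,1)=+1→.XX/..O/XO.; (1,0)=+1→..X/X.O/XO.; (1,1)=+1→..X/.XO/XO.; (2,2)=+1→..X/..O/XOX
ply 2, O at X.X/..O/XO. | (0,1)=-1→XOX/..O/XO.*; (1,0)=-1→X.X/O.O/XO.; (1,1)=-1→X.X/.OO/XO.; (2,2)=-1→X.X/..O/XOO
ply 3, X at XOX/..O/XO. | (1,0)=+1→XOX/X.O/XO.*; (1,1)=+1→XOX/.XO/XO.; (2,2)=+1→XOX/..O/XOX
ply 4: XOX/X.O/XO. is terminal -1 (O); from ..X/..O/XO. depth 7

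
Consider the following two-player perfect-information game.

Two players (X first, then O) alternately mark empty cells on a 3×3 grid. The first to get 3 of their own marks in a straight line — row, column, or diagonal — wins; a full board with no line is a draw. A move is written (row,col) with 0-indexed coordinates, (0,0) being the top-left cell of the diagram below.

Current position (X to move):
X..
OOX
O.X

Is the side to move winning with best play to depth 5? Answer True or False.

p1 X@[X../OOX/O.X]: (0,1)[XX./OOX/O.X]-1 (0,2)[X.X/OOX/O.X]+1* (2,1)[X../OOX/OXX]-1
p2 O@[X.X/OOX/O.X] terminal -1; root [X../OOX/O.X] d5

X winning at [X../OOX/O.X]: True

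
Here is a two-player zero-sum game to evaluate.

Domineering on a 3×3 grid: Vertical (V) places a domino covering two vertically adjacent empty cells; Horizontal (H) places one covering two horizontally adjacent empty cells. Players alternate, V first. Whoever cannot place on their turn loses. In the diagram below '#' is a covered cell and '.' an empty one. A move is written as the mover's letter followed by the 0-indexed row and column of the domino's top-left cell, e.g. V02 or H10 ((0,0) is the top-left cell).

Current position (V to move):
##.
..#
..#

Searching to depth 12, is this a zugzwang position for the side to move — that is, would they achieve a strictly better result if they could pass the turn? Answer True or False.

[##./..#/..#] V move#1: V10:+1/##./#.#/#.#*, V11:+1/##./.##/.##
[##./#.#/#.#] end (terminal -1, H#2); searched ##./..#/..# to 12
if V skipped the turn, H would face:
~ [##./..#/..#] H move#1: H10:+1/##./###/..#*, H20:+1/##./..#/###
~ [##./###/..#] end (terminal -1, V#2); searched ##./..#/..# to 12
compare (V): move=+1 vs pass=-1

zugzwang(##./..#/..#, V) = False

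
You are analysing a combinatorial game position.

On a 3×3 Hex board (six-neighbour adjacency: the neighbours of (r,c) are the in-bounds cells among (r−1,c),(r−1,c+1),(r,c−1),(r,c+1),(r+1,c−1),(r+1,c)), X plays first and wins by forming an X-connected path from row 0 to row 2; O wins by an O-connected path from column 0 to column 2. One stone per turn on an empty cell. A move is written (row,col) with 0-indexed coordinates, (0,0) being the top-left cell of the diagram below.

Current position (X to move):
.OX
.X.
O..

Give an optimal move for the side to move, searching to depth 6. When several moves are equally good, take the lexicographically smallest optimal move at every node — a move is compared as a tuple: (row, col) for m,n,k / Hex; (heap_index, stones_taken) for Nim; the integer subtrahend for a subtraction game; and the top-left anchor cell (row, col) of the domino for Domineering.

X's best at [.OX/.X./O..]: (1,2)

p1 X@[.OX/.X./O..]: (0,0)[XOX/.X./O..]-1 (1,0)[.OX/XX./O..]-1 (1,2)[.OX/.XX/O..]+1* (2,1)[.OX/.X./OX.]+1 (2,2)[.OX/.X./O.X]+1
p2 O@[.OX/.XX/O..]: (0,0)[OOX/.XX/O..]-1* (1,0)[.OX/OXX/O..]-1 (2,1)[.OX/.XX/OO.]-1 (2,2)[.OX/.XX/O.O]-1
p3 X@[OOX/.XX/O..]: (1,0)[OOX/XXX/O..]+1* (2,1)[OOX/.XX/OX.]+1 (2,2)[OOX/.XX/O.X]+1
p4 O@[OOX/XXX/O..]: (2,1)[OOX/XXX/OO.]-1* (2,2)[OOX/XXX/O.O]-1
p5 X@[OOX/XXX/OO.]: (2,2)[OOX/XXX/OOX]+1*
p6 O@[OOX/XXX/OOX] terminal -1; root [.OX/.X./O..] d6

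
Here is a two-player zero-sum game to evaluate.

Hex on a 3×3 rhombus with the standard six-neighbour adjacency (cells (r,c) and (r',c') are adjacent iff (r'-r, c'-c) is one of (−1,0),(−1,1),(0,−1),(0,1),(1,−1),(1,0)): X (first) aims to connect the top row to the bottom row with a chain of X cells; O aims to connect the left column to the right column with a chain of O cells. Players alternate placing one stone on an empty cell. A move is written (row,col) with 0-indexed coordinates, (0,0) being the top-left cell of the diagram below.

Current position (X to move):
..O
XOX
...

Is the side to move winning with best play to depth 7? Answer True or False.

ply 1, X at ..O/XOX/... | (0,0)=-1→X.O/XOX/...; (0,1)=-1→.XO/XOX/...; (2,0)=+1→..O/XOX/X..*; (2,1)=-1→..O/XOX/.X.; (2,2)=-1→..O/XOX/..X
ply 2, O at ..O/XOX/X.. | (0,0)=-1→O.O/XOX/X..*; (0,1)=-1→.OO/XOX/X..; (2,1)=-1→..O/XOX/XO.; (2,2)=-1→..O/XOX/X.O
ply 3, X at O.O/XOX/X.. | (0,1)=+1→OXO/XOX/X..*; (2,1)=-1→O.O/XOX/XX.; (2,2)=-1→O.O/XOX/X.X
ply 4: OXO/XOX/X.. is terminal -1 (O); from ..O/XOX/... depth 7

X winning at [..O/XOX/...]: True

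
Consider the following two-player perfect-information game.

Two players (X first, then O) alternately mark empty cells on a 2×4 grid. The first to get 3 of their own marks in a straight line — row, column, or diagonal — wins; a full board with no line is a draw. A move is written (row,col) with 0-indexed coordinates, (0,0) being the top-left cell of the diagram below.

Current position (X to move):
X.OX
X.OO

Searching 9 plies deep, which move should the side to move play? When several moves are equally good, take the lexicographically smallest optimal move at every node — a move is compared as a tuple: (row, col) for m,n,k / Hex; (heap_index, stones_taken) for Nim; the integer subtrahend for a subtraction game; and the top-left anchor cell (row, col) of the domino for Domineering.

ply 1, X at X.OX/X.OO | (0,1)=-1→XXOX/X.OO; (1,1)=+0→X.OX/XXOO*
ply 2, O at X.OX/XXOO | (0,1)=+0→XOOX/XXOO*
ply 3: XOOX/XXOO is terminal +0 (X); from X.OX/X.OO depth 9

X's best at [X.OX/X.OO]: (1,1)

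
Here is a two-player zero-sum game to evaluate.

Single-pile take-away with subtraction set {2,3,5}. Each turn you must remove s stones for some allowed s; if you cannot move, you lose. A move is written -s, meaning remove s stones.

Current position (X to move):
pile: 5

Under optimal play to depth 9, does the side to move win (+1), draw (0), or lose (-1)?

p1 X@[5]: -2[3]-1 -3[2]-1 -5[0]+1*
p2 O@[0] terminal -1; root [5] d9

value(5, X) = +1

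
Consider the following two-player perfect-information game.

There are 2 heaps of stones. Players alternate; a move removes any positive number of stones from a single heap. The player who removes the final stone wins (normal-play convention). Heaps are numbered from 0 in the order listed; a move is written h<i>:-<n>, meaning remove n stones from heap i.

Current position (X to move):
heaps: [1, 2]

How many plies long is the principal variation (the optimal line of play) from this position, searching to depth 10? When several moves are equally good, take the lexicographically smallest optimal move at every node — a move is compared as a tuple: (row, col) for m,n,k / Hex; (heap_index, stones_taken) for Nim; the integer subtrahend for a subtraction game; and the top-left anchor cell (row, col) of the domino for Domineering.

ply 1, X at (1,2) | h0:-1=-1→(0,2); h1:-1=+1→(1,1)*; h1:-2=-1→(1,0)
ply 2, O at (1,1) | h0:-1=-1→(0,1)*; h1:-1=-1→(1,0)
ply 3, X at (0,1) | h1:-1=+1→(0,0)*
ply 4: (0,0) is terminal -1 (O); from (1,2) depth 10

PV length from [(1,2)]: 3 plies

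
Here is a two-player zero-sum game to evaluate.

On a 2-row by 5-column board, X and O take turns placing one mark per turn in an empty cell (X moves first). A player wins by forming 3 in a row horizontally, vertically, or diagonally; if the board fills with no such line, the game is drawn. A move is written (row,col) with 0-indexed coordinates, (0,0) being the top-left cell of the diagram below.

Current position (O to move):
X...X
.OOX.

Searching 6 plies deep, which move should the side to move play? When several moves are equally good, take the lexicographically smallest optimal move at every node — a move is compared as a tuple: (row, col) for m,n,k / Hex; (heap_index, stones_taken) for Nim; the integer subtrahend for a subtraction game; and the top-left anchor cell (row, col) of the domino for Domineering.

O's best at [X...X/.OOX.]: (1,0)

[X...X/.OOX.] O move#1: (0,1):+0/XO..X/.OOX., (0,2):+0/X.O.X/.OOX., (0,3):+0/X..OX/.OOX., (1,0):+1/X...X/OOOX.*, (1,4):+0/X...X/.OOXO
[X...X/OOOX.] end (terminal -1, X#2); searched X...X/.OOX. to 6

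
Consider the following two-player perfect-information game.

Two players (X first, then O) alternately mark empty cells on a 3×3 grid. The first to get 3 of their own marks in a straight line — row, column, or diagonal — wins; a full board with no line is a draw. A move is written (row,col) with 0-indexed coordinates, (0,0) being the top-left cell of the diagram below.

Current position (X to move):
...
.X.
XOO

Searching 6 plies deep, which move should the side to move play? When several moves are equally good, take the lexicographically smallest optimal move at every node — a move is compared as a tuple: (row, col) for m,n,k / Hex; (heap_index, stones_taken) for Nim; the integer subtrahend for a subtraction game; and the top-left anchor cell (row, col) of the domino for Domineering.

X's best at [.../.X./XOO]: (0,0)

[.../.X./XOO] X move#1: (0,0):+1/X../.X./XOO*, (0,1):+0/.X./.X./XOO, (0,2):+1/..X/.X./XOO, (1,0):+1/.../XX./XOO, (1,2):+1/.../.XX/XOO
[X../.X./XOO] O move#2: (0,1):-1/XO./.X./XOO*, (0,2):-1/X.O/.X./XOO, (1,0):-1/X../OX./XOO, (1,2):-1/X../.XO/XOO
[XO./.X./XOO] X move#3: (0,2):+1/XOX/.X./XOO*, (1,0):+1/XO./XX./XOO, (1,2):+1/XO./.XX/XOO
[XOX/.X./XOO] end (terminal -1, O#4); searched .../.X./XOO to 6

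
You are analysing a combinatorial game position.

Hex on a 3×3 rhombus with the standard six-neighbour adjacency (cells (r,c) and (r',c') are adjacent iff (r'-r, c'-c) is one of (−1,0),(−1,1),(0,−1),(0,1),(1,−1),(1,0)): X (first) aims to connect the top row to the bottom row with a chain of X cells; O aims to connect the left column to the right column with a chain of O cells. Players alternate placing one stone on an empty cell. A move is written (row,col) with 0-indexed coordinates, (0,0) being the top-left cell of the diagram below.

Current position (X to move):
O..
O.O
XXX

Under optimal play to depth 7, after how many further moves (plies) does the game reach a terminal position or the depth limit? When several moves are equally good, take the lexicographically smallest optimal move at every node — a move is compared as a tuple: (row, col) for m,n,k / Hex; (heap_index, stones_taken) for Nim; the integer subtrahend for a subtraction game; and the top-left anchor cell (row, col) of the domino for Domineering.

PV length from [O../O.O/XXX]: 3 plies

ply 1, X at O../O.O/XXX | (0,1)=-1→OX./O.O/XXX; (0,2)=-1→O.X/O.O/XXX; (1,1)=+1→O../OXO/XXX*
ply 2, O at O../OXO/XXX | (0,1)=-1→OO./OXO/XXX*; (0,2)=-1→O.O/OXO/XXX
ply 3, X at OO./OXO/XXX | (0,2)=+1→OOX/OXO/XXX*
ply 4: OOX/OXO/XXX is terminal -1 (O); from O../O.O/XXX depth 7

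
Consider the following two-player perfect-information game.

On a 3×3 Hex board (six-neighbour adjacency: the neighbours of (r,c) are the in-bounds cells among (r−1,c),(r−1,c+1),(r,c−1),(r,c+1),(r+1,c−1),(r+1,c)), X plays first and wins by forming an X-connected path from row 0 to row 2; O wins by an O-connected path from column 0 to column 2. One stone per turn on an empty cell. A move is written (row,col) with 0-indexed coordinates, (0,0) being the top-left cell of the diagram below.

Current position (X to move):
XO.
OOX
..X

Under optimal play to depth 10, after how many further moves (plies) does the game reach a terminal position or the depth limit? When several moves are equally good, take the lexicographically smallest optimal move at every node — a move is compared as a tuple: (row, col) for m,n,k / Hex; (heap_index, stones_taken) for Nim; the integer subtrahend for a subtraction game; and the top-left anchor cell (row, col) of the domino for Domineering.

PV length from [XO./OOX/..X]: 1 ply

p1 X@[XO./OOX/..X]: (0,2)[XOX/OOX/..X]+1* (2,0)[XO./OOX/X.X]-1 (2,1)[XO./OOX/.XX]-1
p2 O@[XOX/OOX/..X] terminal -1; root [XO./OOX/..X] d10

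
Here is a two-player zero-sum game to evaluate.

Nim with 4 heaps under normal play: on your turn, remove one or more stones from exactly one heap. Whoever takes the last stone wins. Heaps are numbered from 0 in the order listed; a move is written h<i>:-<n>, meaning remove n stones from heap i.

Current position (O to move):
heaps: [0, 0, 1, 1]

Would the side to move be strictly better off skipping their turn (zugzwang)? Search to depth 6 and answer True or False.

ply 1, O at (0,0,1,1) | h2:-1=-1→(0,0,0,1)*; h3:-1=-1→(0,0,1,0)
ply 2, X at (0,0,0,1) | h3:-1=+1→(0,0,0,0)*
ply 3: (0,0,0,0) is terminal -1 (O); from (0,0,1,1) depth 6
if O skipped the turn, X would face:
~ ply 1, X at (0,0,1,1) | h2:-1=-1→(0,0,0,1)*; h3:-1=-1→(0,0,1,0)
~ ply 2, O at (0,0,0,1) | h3:-1=+1→(0,0,0,0)*
~ ply 3: (0,0,0,0) is terminal -1 (X); from (0,0,1,1) depth 6
compare (O): move=-1 vs pass=+1

zugzwang((0,0,1,1), O) = True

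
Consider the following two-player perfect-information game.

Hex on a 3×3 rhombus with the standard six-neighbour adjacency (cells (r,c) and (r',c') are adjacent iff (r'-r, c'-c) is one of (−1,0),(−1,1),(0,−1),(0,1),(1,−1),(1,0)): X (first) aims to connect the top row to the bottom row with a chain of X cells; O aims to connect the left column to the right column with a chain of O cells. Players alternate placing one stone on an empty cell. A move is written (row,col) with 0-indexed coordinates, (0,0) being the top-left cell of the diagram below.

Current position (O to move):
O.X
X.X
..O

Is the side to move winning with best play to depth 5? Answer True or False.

ply 1, O at O.X/X.X/..O | (0,1)=-1→OOX/X.X/..O*; (1,1)=-1→O.X/XOX/..O; (2,0)=-1→O.X/X.X/O.O; (2,1)=-1→O.X/X.X/.OO
ply 2, X at OOX/X.X/..O | (1,1)=+1→OOX/XXX/..O*; (2,0)=+1→OOX/X.X/X.O; (2,1)=+1→OOX/X.X/.XO
ply 3, O at OOX/XXX/..O | (2,0)=-1→OOX/XXX/O.O*; (2,1)=-1→OOX/XXX/.OO
ply 4, X at OOX/XXX/O.O | (2,1)=+1→OOX/XXX/OXO*
ply 5: OOX/XXX/OXO is terminal -1 (O); from O.X/X.X/..O depth 5

O winning at [O.X/X.X/..O]: False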